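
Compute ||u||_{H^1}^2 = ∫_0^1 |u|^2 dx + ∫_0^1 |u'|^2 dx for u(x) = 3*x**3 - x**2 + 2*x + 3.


||u||_{H^1}^2 = 8663/210

The H^1 norm (squared) on an interval (0, L) is
  ||u||_{H^1}^2 = ∫_0^L u(x)^2 dx + ∫_0^L u'(x)^2 dx.
Compute u'(x) = 9*x**2 - 2*x + 2.
Then u(x)^2 = 9*x**6 - 6*x**5 + 13*x**4 + 14*x**3 - 2*x**2 + 12*x + 9 and u'(x)^2 = 81*x**4 - 36*x**3 + 40*x**2 - 8*x + 4.
Integrate each monomial from 0 to 1 using ∫_0^1 c·x^n dx = c·1^(n+1)/(n+1):
  ∫_0^1 u(x)^2 dx = ∫_0^1 (9*x^6 - 6*x^5 + 13*x^4 + 14*x^3 - 2*x^2 + 12*x + 9) dx. Term by term:
    ∫_0^1 9*x^6 dx = 9/7;  ∫_0^1 -6*x^5 dx = -1;  ∫_0^1 13*x^4 dx = 13/5;
    ∫_0^1 14*x^3 dx = 7/2;  ∫_0^1 -2*x^2 dx = -2/3;  ∫_0^1 12*x dx = 6;
    ∫_0^1 9 dx = 9.
  Sum: 9/7 − 1 + 13/5 + 7/2 − 2/3 + 6 + 9 = 4351/210.
  ∫_0^1 u'(x)^2 dx = ∫_0^1 (81*x^4 - 36*x^3 + 40*x^2 - 8*x + 4) dx. Term by term:
    ∫_0^1 81*x^4 dx = 81/5;  ∫_0^1 -36*x^3 dx = -9;  ∫_0^1 40*x^2 dx = 40/3;
    ∫_0^1 -8*x dx = -4;  ∫_0^1 4 dx = 4.
  Sum: 81/5 − 9 + 40/3 − 4 + 4 = 308/15.
Adding: ||u||_{H^1}^2 = 4351/210 + 308/15 = 8663/210.


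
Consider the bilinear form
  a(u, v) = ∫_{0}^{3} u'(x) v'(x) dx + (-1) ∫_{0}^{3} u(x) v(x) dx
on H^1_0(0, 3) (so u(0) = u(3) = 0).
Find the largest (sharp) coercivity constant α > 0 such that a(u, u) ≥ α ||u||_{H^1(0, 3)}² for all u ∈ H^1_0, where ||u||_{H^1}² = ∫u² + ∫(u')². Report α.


α = (-9 + π^2)/(9 + π^2)

Coercivity of a(·,·) on H^1_0(0, 3) means a(u, u) ≥ α ||u||_{H^1}² for every u ∈ H^1_0.
The interval has length L = 3, and Poincaré/coercivity depend only on L. Here a(u, u) = ∫(u')² + (-1)·∫u².
Here c = -1 < 0 with |c| < (π/L)² = π^2/9, so coercivity still holds. The condition a(u,u) ≥ α||u||_{H^1}² reads (1−α)∫(u')² ≥ (α−c)∫u². Any admissible α is ≤ 1 (rapidly oscillating u have ∫u²/∫(u')² → 0), and α = 1 would force 0 ≥ (1−c)∫u², impossible since c < 1; so 1−α > 0. By the sharp Poincaré inequality on H^1_0 of an interval of length L, ∫(u')² ≥ (π/L)²∫u² with equality for the first sine mode sin(π(x−x₀)/L) (x₀ the left endpoint), so the inequality holds for all u iff (1−α)(π/L)² ≥ α − c, i.e. α ≤ ((π/L)² + c)/((π/L)² + 1) = (1 + c(L/π)²)/(1 + (L/π)²). (Direct route, valid since c ≤ 0: Poincaré gives c∫u² ≥ c(L/π)²∫(u')², so a(u,u) ≥ (1 + c(L/π)²)∫(u')², while ||u||_{H^1}² ≤ (1 + (L/π)²)∫(u')²; dividing yields the same α.) With (π/L)² = π^2/9 and c = -1, the largest admissible constant is α = ((π/L)² + c)/((π/L)² + 1).
Simplifying, α = (-9 + π^2)/(9 + π^2).


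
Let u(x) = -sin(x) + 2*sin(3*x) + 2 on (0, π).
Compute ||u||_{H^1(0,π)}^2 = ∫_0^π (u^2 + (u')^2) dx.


||u||_{H^1(0,π)}^2 = -8/3 + 25*π

u'(x) = -cos(x) + 6*cos(3*x).
Expand u² and (u')² and integrate term by term on (0, π), using: for integers n ≥ 1, ∫_0^π sin²(nx) dx = ∫_0^π cos²(nx) dx = π/2; for n ≠ n', ∫_0^π sin(nx)sin(n'x) dx = ∫_0^π cos(nx)cos(n'x) dx = 0; and by product-to-sum, ∫_0^π sin(nx)cos(n'x) dx = ½∫_0^π [sin((n+n')x) + sin((n−n')x)] dx, which is 0 when n+n' is even and 2n/(n²−n'²) when n+n' is odd (it need not vanish on (0, π)). For the constant mode: ∫_0^π 1 dx = π, ∫_0^π cos(nx) dx = 0, ∫_0^π sin(nx) dx = (1−(−1)^n)/n.
  u² squared terms: (2)²·∫1 dx = 4·π = 4*π;  (-1)²·∫sin(x)² dx = 1·π/2 = π/2;  (2)²·∫sin(3x)² dx = 4·π/2 = 2*π.
  u² cross terms: 2·(2)·(-1)·∫1·sin(x) dx = -4·(2) = -8;  2·(2)·(2)·∫1·sin(3x) dx = 8·(2/3) = 16/3;  2·(-1)·(2)·∫sin(x)·sin(3x) dx = -4·(0) = 0.
  So ∫_0^π u² dx = 4*π + π/2 + 2*π − 8 + 16/3 + 0 = -8/3 + 13*π/2.
  (u')² squared terms: (-1)²·∫cos(x)² dx = 1·π/2 = π/2;  (6)²·∫cos(3x)² dx = 36·π/2 = 18*π.
  (u')² cross terms: 2·(-1)·(6)·∫cos(x)·cos(3x) dx = -12·(0) = 0.
  So ∫_0^π (u')² dx = π/2 + 18*π + 0 = 37*π/2.
||u||_{H^1}^2 = (-8/3 + 13*π/2) + (37*π/2) = -8/3 + 25*π.


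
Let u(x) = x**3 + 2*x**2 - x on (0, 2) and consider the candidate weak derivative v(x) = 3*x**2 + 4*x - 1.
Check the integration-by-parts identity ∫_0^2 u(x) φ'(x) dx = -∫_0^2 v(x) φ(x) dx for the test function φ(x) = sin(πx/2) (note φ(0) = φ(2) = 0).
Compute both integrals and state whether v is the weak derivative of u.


LHS = -36/π + 96/π^3, RHS = -36/π + 96/π^3. Yes, v = u' weakly.

u(x) = x**3 + 2*x**2 - x, classical derivative u'(x) = 3*x**2 + 4*x - 1.
φ(x) = sin(πx/2), so φ'(x) = π*cos(π*x/2)/2.
Note φ(0) = φ(2) = 0, so the boundary term u·φ vanishes.
LHS = ∫_0^2 u(x) φ'(x) dx = ∫_0^2 (π*x^3*cos(π*x/2)/2 + π*x^2*cos(π*x/2) - π*x*cos(π*x/2)/2) dx. Term by term:
  ∫_0^2 π*x^2*cos(π*x/2) dx = -16/π;  ∫_0^2 π*x^3*cos(π*x/2)/2 dx = -24/π + 96/π^3;  ∫_0^2 -π*x*cos(π*x/2)/2 dx = 4/π.
Sum: -16/π + -24/π + 96/π^3 + 4/π = -36/π + 96/π^3.
So LHS = -36/π + 96/π^3.
∫_0^2 v(x) φ(x) dx = ∫_0^2 (3*x^2*sin(π*x/2) + 4*x*sin(π*x/2) - sin(π*x/2)) dx. Term by term:
  ∫_0^2 -sin(π*x/2) dx = -4/π;  ∫_0^2 3*x^2*sin(π*x/2) dx = -96/π^3 + 24/π;  ∫_0^2 4*x*sin(π*x/2) dx = 16/π.
Sum: -4/π + -96/π^3 + 24/π + 16/π = -96/π^3 + 36/π.
So RHS = -∫_0^2 v(x) φ(x) dx = -36/π + 96/π^3.
LHS = RHS, so the identity holds for this test φ.
Moreover u is smooth here and v(x) = u'(x) = 3*x**2 + 4*x - 1 pointwise, so the identity holds for every test function. Hence v is the weak derivative of u.


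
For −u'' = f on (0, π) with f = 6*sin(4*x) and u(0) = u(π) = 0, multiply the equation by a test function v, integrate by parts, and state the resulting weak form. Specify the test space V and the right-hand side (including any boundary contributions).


V = H^1_0(0, π) (so v(0) = v(π) = 0); weak form: ∫_0^π u'v' dx = ∫_0^π (6*sin(4*x)) v dx for all v ∈ V.

Multiply both sides by a test function v and integrate from 0 to π:
  ∫_0^π −u''(x) v(x) dx = ∫_0^π f(x) v(x) dx.
Integrate the LHS by parts once:
  ∫_0^π −u'' v dx = −[u'(x) v(x)]_0^π + ∫_0^π u'(x) v'(x) dx.
Thus ∫_0^π u'(x) v'(x) dx = ∫_0^π f(x) v(x) dx + [u'(x) v(x)]_0^π.
Choose V so that boundary terms are either known or forced to vanish.
u is Dirichlet: u(0) = u(π) = 0. Let V = H^1_0(0, π); then v(0) = v(π) = 0, and [u' v]_0^π = 0.
Weak formulation: find u (satisfying any essential BC) such that ∫_0^π u'(x) v'(x) dx = ∫_0^π f v dx for all v ∈ V.
Substituting f(x) = 6*sin(4*x), the right-hand side is ∫_0^π (6*sin(4*x)) v dx.


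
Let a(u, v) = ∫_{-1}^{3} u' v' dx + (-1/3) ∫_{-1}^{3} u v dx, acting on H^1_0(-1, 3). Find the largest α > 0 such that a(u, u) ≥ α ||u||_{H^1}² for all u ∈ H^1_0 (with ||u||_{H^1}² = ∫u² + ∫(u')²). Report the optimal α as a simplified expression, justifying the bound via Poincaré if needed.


α = (-16/3 + π^2)/(π^2 + 16)

Coercivity of a(·,·) on H^1_0(-1, 3) means a(u, u) ≥ α ||u||_{H^1}² for every u ∈ H^1_0.
The interval has length L = 4, and Poincaré/coercivity depend only on L. Here a(u, u) = ∫(u')² + (-1/3)·∫u².
Here c = -1/3 < 0 with |c| < (π/L)² = π^2/16, so coercivity still holds. The condition a(u,u) ≥ α||u||_{H^1}² reads (1−α)∫(u')² ≥ (α−c)∫u². Any admissible α is ≤ 1 (rapidly oscillating u have ∫u²/∫(u')² → 0), and α = 1 would force 0 ≥ (1−c)∫u², impossible since c < 1; so 1−α > 0. By the sharp Poincaré inequality on H^1_0 of an interval of length L, ∫(u')² ≥ (π/L)²∫u² with equality for the first sine mode sin(π(x−x₀)/L) (x₀ the left endpoint), so the inequality holds for all u iff (1−α)(π/L)² ≥ α − c, i.e. α ≤ ((π/L)² + c)/((π/L)² + 1) = (1 + c(L/π)²)/(1 + (L/π)²). (Direct route, valid since c ≤ 0: Poincaré gives c∫u² ≥ c(L/π)²∫(u')², so a(u,u) ≥ (1 + c(L/π)²)∫(u')², while ||u||_{H^1}² ≤ (1 + (L/π)²)∫(u')²; dividing yields the same α.) With (π/L)² = π^2/16 and c = -1/3, the largest admissible constant is α = ((π/L)² + c)/((π/L)² + 1).
Simplifying, α = (-16/3 + π^2)/(π^2 + 16).


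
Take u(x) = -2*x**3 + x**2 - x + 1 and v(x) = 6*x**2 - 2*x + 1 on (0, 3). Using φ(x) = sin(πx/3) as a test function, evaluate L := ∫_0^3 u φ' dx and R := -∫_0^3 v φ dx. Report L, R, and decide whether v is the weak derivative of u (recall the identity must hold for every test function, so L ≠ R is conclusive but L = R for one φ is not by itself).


LHS = -648/π^3 + 150/π, RHS = -150/π + 648/π^3. No, v is not the weak derivative of u.

u(x) = -2*x**3 + x**2 - x + 1, classical derivative u'(x) = -6*x**2 + 2*x - 1.
φ(x) = sin(πx/3), so φ'(x) = π*cos(π*x/3)/3.
Note φ(0) = φ(3) = 0, so the boundary term u·φ vanishes.
LHS = ∫_0^3 u(x) φ'(x) dx = ∫_0^3 (-2*π*x^3*cos(π*x/3)/3 + π*x^2*cos(π*x/3)/3 - π*x*cos(π*x/3)/3 + π*cos(π*x/3)/3) dx. Term by term:
  ∫_0^3 π*cos(π*x/3)/3 dx = 0;  ∫_0^3 -2*π*x^3*cos(π*x/3)/3 dx = -648/π^3 + 162/π;  ∫_0^3 -π*x*cos(π*x/3)/3 dx = 6/π;
  ∫_0^3 π*x^2*cos(π*x/3)/3 dx = -18/π.
Sum: 0 + -648/π^3 + 162/π + 6/π − 18/π = -648/π^3 + 150/π.
So LHS = -648/π^3 + 150/π.
∫_0^3 v(x) φ(x) dx = ∫_0^3 (6*x^2*sin(π*x/3) - 2*x*sin(π*x/3) + sin(π*x/3)) dx. Term by term:
  ∫_0^3 -2*x*sin(π*x/3) dx = -18/π;  ∫_0^3 6*x^2*sin(π*x/3) dx = -648/π^3 + 162/π;  ∫_0^3 sin(π*x/3) dx = 6/π.
Sum: -18/π + -648/π^3 + 162/π + 6/π = -648/π^3 + 150/π.
So RHS = -∫_0^3 v(x) φ(x) dx = -150/π + 648/π^3.
LHS − RHS = -1296/π^3 + 300/π ≠ 0, so the identity fails.
(For a valid weak derivative the identity must hold for EVERY test function, in particular this one. The failure shows v is NOT the weak derivative of u.)
Correct weak derivative would be u'(x) = -6*x**2 + 2*x - 1.


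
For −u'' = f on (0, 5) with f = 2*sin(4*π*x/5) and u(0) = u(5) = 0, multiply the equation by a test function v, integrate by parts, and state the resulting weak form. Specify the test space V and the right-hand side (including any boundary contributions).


V = H^1_0(0, 5) (so v(0) = v(5) = 0); weak form: ∫_0^5 u'v' dx = ∫_0^5 (2*sin(4*π*x/5)) v dx for all v ∈ V.

Multiply both sides by a test function v and integrate from 0 to 5:
  ∫_0^5 −u''(x) v(x) dx = ∫_0^5 f(x) v(x) dx.
Integrate the LHS by parts once:
  ∫_0^5 −u'' v dx = −[u'(x) v(x)]_0^5 + ∫_0^5 u'(x) v'(x) dx.
Thus ∫_0^5 u'(x) v'(x) dx = ∫_0^5 f(x) v(x) dx + [u'(x) v(x)]_0^5.
Choose V so that boundary terms are either known or forced to vanish.
u is Dirichlet: u(0) = u(5) = 0. Let V = H^1_0(0, 5); then v(0) = v(5) = 0, and [u' v]_0^5 = 0.
Weak formulation: find u (satisfying any essential BC) such that ∫_0^5 u'(x) v'(x) dx = ∫_0^5 f v dx for all v ∈ V.
Substituting f(x) = 2*sin(4*π*x/5), the right-hand side is ∫_0^5 (2*sin(4*π*x/5)) v dx.


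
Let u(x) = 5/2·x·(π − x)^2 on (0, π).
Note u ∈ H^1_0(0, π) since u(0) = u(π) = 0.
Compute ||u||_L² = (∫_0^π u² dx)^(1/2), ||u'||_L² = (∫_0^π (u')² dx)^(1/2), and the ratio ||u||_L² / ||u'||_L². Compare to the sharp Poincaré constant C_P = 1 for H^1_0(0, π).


||u||_L² / ||u'||_L² = sqrt(14)*π/14 < C_P = 1.

u(x) = 5/2·x·(π − x)^2, so u'(x) = 5*(x - π)*(3*x - π)/2.
u(x) = 5/2·x·(π − x)^2 vanishes at x = 0 and x = π, so u ∈ H^1_0(0, π). Differentiate via the product rule and integrate the resulting polynomials term by term.
  ∫_0^π u² dx = ∫_0^π (25*x^6/4 - 25*π*x^5 + 75*π^2*x^4/2 - 25*π^3*x^3 + 25*π^4*x^2/4) dx. Term by term:
    ∫_0^π 25*x^6/4 dx = 25*π^7/28;  ∫_0^π -25*π*x^5 dx = -25*π^7/6;  ∫_0^π 75*π^2*x^4/2 dx = 15*π^7/2;
    ∫_0^π -25*π^3*x^3 dx = -25*π^7/4;  ∫_0^π 25*π^4*x^2/4 dx = 25*π^7/12.
  Sum: 25*π^7/28 − 25*π^7/6 + 15*π^7/2 − 25*π^7/4 + 25*π^7/12 = 5*π^7/84.
  ∫_0^π (u')² dx = ∫_0^π (225*x^4/4 - 150*π*x^3 + 275*π^2*x^2/2 - 50*π^3*x + 25*π^4/4) dx. Term by term:
    ∫_0^π 225*x^4/4 dx = 45*π^5/4;  ∫_0^π -150*π*x^3 dx = -75*π^5/2;  ∫_0^π 275*π^2*x^2/2 dx = 275*π^5/6;
    ∫_0^π -50*π^3*x dx = -25*π^5;  ∫_0^π 25*π^4/4 dx = 25*π^5/4.
  Sum: 45*π^5/4 − 75*π^5/2 + 275*π^5/6 − 25*π^5 + 25*π^5/4 = 5*π^5/6.
∫_0^π u² dx = 5*π^7/84, so ||u||_L² = sqrt(105)*π^(7/2)/42.
∫_0^π (u')² dx = 5*π^5/6, so ||u'||_L² = sqrt(30)*π^(5/2)/6.
Ratio ||u||_L² / ||u'||_L² = sqrt(14)*π/14.
Sharp Poincaré constant on H^1_0(0, π) is C_P = L/π = 1, achieved by sin(x).
A polynomial bump cannot attain the sharp Poincaré constant (only the first sine eigenfunction does), so the ratio is strictly less than C_P, consistent with ||u||_L² ≤ C_P ||u'||_L².


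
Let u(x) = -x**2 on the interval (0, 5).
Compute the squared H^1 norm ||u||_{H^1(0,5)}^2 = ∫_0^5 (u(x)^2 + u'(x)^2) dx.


||u||_{H^1}^2 = 2375/3

The H^1 norm (squared) on an interval (0, L) is
  ||u||_{H^1}^2 = ∫_0^L u(x)^2 dx + ∫_0^L u'(x)^2 dx.
Compute u'(x) = -2*x.
Then u(x)^2 = x**4 and u'(x)^2 = 4*x**2.
Integrate each monomial from 0 to 5 using ∫_0^5 c·x^n dx = c·5^(n+1)/(n+1):
  ∫_0^5 u(x)^2 dx = ∫_0^5 (x^4) dx. Term by term:
    ∫_0^5 x^4 dx = 625.
  ∫_0^5 u'(x)^2 dx = ∫_0^5 (4*x^2) dx. Term by term:
    ∫_0^5 4*x^2 dx = 500/3.
Adding: ||u||_{H^1}^2 = 625 + 500/3 = 2375/3.


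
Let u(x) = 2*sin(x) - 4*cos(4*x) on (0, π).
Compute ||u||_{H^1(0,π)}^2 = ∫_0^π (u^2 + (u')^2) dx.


||u||_{H^1(0,π)}^2 = 544/15 + 140*π

u'(x) = 16*sin(4*x) + 2*cos(x).
Expand u² and (u')² and integrate term by term on (0, π), using: for integers n ≥ 1, ∫_0^π sin²(nx) dx = ∫_0^π cos²(nx) dx = π/2; for n ≠ n', ∫_0^π sin(nx)sin(n'x) dx = ∫_0^π cos(nx)cos(n'x) dx = 0; and by product-to-sum, ∫_0^π sin(nx)cos(n'x) dx = ½∫_0^π [sin((n+n')x) + sin((n−n')x)] dx, which is 0 when n+n' is even and 2n/(n²−n'²) when n+n' is odd (it need not vanish on (0, π)).
  u² squared terms: (-4)²·∫cos(4x)² dx = 16·π/2 = 8*π;  (2)²·∫sin(x)² dx = 4·π/2 = 2*π.
  u² cross terms: 2·(-4)·(2)·∫cos(4x)·sin(x) dx = -16·(-2/15) = 32/15.
  So ∫_0^π u² dx = 8*π + 2*π + 32/15 = 32/15 + 10*π.
  (u')² squared terms: (2)²·∫cos(x)² dx = 4·π/2 = 2*π;  (16)²·∫sin(4x)² dx = 256·π/2 = 128*π.
  (u')² cross terms: 2·(2)·(16)·∫cos(x)·sin(4x) dx = 64·(8/15) = 512/15.
  So ∫_0^π (u')² dx = 2*π + 128*π + 512/15 = 512/15 + 130*π.
||u||_{H^1}^2 = (32/15 + 10*π) + (512/15 + 130*π) = 544/15 + 140*π.


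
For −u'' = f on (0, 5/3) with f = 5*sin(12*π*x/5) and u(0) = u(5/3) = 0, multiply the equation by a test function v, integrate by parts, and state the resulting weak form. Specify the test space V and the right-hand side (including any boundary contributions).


V = H^1_0(0, 5/3) (so v(0) = v(5/3) = 0); weak form: ∫_0^5/3 u'v' dx = ∫_0^5/3 (5*sin(12*π*x/5)) v dx for all v ∈ V.

Multiply both sides by a test function v and integrate from 0 to 5/3:
  ∫_0^5/3 −u''(x) v(x) dx = ∫_0^5/3 f(x) v(x) dx.
Integrate the LHS by parts once:
  ∫_0^5/3 −u'' v dx = −[u'(x) v(x)]_0^5/3 + ∫_0^5/3 u'(x) v'(x) dx.
Thus ∫_0^5/3 u'(x) v'(x) dx = ∫_0^5/3 f(x) v(x) dx + [u'(x) v(x)]_0^5/3.
Choose V so that boundary terms are either known or forced to vanish.
u is Dirichlet: u(0) = u(5/3) = 0. Let V = H^1_0(0, 5/3); then v(0) = v(5/3) = 0, and [u' v]_0^5/3 = 0.
Weak formulation: find u (satisfying any essential BC) such that ∫_0^5/3 u'(x) v'(x) dx = ∫_0^5/3 f v dx for all v ∈ V.
Substituting f(x) = 5*sin(12*π*x/5), the right-hand side is ∫_0^5/3 (5*sin(12*π*x/5)) v dx.


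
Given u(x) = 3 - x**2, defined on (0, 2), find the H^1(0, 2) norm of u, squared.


||u||_{H^1}^2 = 286/15

The H^1 norm (squared) on an interval (0, L) is
  ||u||_{H^1}^2 = ∫_0^L u(x)^2 dx + ∫_0^L u'(x)^2 dx.
Compute u'(x) = -2*x.
Then u(x)^2 = x**4 - 6*x**2 + 9 and u'(x)^2 = 4*x**2.
Integrate each monomial from 0 to 2 using ∫_0^2 c·x^n dx = c·2^(n+1)/(n+1):
  ∫_0^2 u(x)^2 dx = ∫_0^2 (x^4 - 6*x^2 + 9) dx. Term by term:
    ∫_0^2 x^4 dx = 32/5;  ∫_0^2 -6*x^2 dx = -16;  ∫_0^2 9 dx = 18.
  Sum: 32/5 − 16 + 18 = 42/5.
  ∫_0^2 u'(x)^2 dx = ∫_0^2 (4*x^2) dx. Term by term:
    ∫_0^2 4*x^2 dx = 32/3.
Adding: ||u||_{H^1}^2 = 42/5 + 32/3 = 286/15.


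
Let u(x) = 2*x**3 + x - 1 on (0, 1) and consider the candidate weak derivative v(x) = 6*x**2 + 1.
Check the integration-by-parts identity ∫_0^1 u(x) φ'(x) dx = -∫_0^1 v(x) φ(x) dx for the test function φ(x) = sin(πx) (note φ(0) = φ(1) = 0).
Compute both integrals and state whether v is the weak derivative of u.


LHS = -8/π + 24/π^3, RHS = -8/π + 24/π^3. Yes, v = u' weakly.

u(x) = 2*x**3 + x - 1, classical derivative u'(x) = 6*x**2 + 1.
φ(x) = sin(πx), so φ'(x) = π*cos(π*x).
Note φ(0) = φ(1) = 0, so the boundary term u·φ vanishes.
LHS = ∫_0^1 u(x) φ'(x) dx = ∫_0^1 (2*π*x^3*cos(π*x) + π*x*cos(π*x) - π*cos(π*x)) dx. Term by term:
  ∫_0^1 -π*cos(π*x) dx = 0;  ∫_0^1 π*x*cos(π*x) dx = -2/π;  ∫_0^1 2*π*x^3*cos(π*x) dx = -6/π + 24/π^3.
Sum: 0 − 2/π + -6/π + 24/π^3 = -8/π + 24/π^3.
So LHS = -8/π + 24/π^3.
∫_0^1 v(x) φ(x) dx = ∫_0^1 (6*x^2*sin(π*x) + sin(π*x)) dx. Term by term:
  ∫_0^1 6*x^2*sin(π*x) dx = -24/π^3 + 6/π;  ∫_0^1 sin(π*x) dx = 2/π.
Sum: -24/π^3 + 6/π + 2/π = -24/π^3 + 8/π.
So RHS = -∫_0^1 v(x) φ(x) dx = -8/π + 24/π^3.
LHS = RHS, so the identity holds for this test φ.
Moreover u is smooth here and v(x) = u'(x) = 6*x**2 + 1 pointwise, so the identity holds for every test function. Hence v is the weak derivative of u.


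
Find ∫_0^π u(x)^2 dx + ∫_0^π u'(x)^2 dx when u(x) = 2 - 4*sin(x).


||u||_{H^1(0,π)}^2 = -32 + 20*π

u'(x) = -4*cos(x).
Expand u² and (u')² and integrate term by term on (0, π), using: for integers n ≥ 1, ∫_0^π sin²(nx) dx = ∫_0^π cos²(nx) dx = π/2; for n ≠ n', ∫_0^π sin(nx)sin(n'x) dx = ∫_0^π cos(nx)cos(n'x) dx = 0; and by product-to-sum, ∫_0^π sin(nx)cos(n'x) dx = ½∫_0^π [sin((n+n')x) + sin((n−n')x)] dx, which is 0 when n+n' is even and 2n/(n²−n'²) when n+n' is odd (it need not vanish on (0, π)). For the constant mode: ∫_0^π 1 dx = π, ∫_0^π cos(nx) dx = 0, ∫_0^π sin(nx) dx = (1−(−1)^n)/n.
  u² squared terms: (2)²·∫1 dx = 4·π = 4*π;  (-4)²·∫sin(x)² dx = 16·π/2 = 8*π.
  u² cross terms: 2·(2)·(-4)·∫1·sin(x) dx = -16·(2) = -32.
  So ∫_0^π u² dx = 4*π + 8*π − 32 = -32 + 12*π.
  (u')² squared terms: (-4)²·∫cos(x)² dx = 16·π/2 = 8*π.
  So ∫_0^π (u')² dx = 8*π.
||u||_{H^1}^2 = (-32 + 12*π) + (8*π) = -32 + 20*π.


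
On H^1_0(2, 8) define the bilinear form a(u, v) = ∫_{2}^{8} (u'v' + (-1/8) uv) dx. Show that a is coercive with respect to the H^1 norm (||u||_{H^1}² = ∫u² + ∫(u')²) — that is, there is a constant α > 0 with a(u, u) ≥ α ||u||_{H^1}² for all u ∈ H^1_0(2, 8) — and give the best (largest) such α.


α = (-9/2 + π^2)/(π^2 + 36)

Coercivity of a(·,·) on H^1_0(2, 8) means a(u, u) ≥ α ||u||_{H^1}² for every u ∈ H^1_0.
The interval has length L = 6, and Poincaré/coercivity depend only on L. Here a(u, u) = ∫(u')² + (-1/8)·∫u².
Here c = -1/8 < 0 with |c| < (π/L)² = π^2/36, so coercivity still holds. The condition a(u,u) ≥ α||u||_{H^1}² reads (1−α)∫(u')² ≥ (α−c)∫u². Any admissible α is ≤ 1 (rapidly oscillating u have ∫u²/∫(u')² → 0), and α = 1 would force 0 ≥ (1−c)∫u², impossible since c < 1; so 1−α > 0. By the sharp Poincaré inequality on H^1_0 of an interval of length L, ∫(u')² ≥ (π/L)²∫u² with equality for the first sine mode sin(π(x−x₀)/L) (x₀ the left endpoint), so the inequality holds for all u iff (1−α)(π/L)² ≥ α − c, i.e. α ≤ ((π/L)² + c)/((π/L)² + 1) = (1 + c(L/π)²)/(1 + (L/π)²). (Direct route, valid since c ≤ 0: Poincaré gives c∫u² ≥ c(L/π)²∫(u')², so a(u,u) ≥ (1 + c(L/π)²)∫(u')², while ||u||_{H^1}² ≤ (1 + (L/π)²)∫(u')²; dividing yields the same α.) With (π/L)² = π^2/36 and c = -1/8, the largest admissible constant is α = ((π/L)² + c)/((π/L)² + 1).
Simplifying, α = (-9/2 + π^2)/(π^2 + 36).


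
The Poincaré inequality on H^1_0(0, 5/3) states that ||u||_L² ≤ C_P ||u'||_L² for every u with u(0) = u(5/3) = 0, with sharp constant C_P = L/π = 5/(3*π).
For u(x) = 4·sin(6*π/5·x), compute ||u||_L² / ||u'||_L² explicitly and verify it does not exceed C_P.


||u||_L² / ||u'||_L² = 5/(6*π) < C_P = 5/(3*π).

u(x) = 4·sin(6*π/5·x), so u'(x) = 24*π*cos(6*π*x/5)/5.
Writing u(x) = A·sin(kπx/L) with A = 4 and k = 2, use ∫_0^L sin²(kπx/L) dx = L/2 and ∫_0^L cos²(kπx/L) dx = L/2.
u² = 16·sin²(6*π/5·x) and (u')² = 576*π^2/25·cos²(6*π/5·x), and each of sin², cos² integrates to L/2 = 5/6 over (0, 5/3).
∫_0^5/3 u² dx = 40/3, so ||u||_L² = 2*sqrt(30)/3.
∫_0^5/3 (u')² dx = 96*π^2/5, so ||u'||_L² = 4*sqrt(30)*π/5.
Ratio ||u||_L² / ||u'||_L² = 5/(6*π).
Sharp Poincaré constant on H^1_0(0, 5/3) is C_P = L/π = 5/(3*π), achieved by sin(3*π/5·x).
This is the k = 2 harmonic; the ratio L/(kπ) is strictly less than C_P = L/π, consistent with the sharp inequality ||u||_L² ≤ C_P ||u'||_L².


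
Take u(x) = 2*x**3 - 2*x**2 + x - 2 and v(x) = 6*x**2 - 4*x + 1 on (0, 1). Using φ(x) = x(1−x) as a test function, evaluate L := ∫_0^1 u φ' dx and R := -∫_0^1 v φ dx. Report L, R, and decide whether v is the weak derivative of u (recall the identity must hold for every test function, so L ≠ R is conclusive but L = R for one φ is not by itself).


LHS = -2/15, RHS = -2/15. Yes, v = u' weakly.

u(x) = 2*x**3 - 2*x**2 + x - 2, classical derivative u'(x) = 6*x**2 - 4*x + 1.
φ(x) = x(1−x), so φ'(x) = 1 - 2*x.
Note φ(0) = φ(1) = 0, so the boundary term u·φ vanishes.
LHS = ∫_0^1 u(x) φ'(x) dx = ∫_0^1 (-4*x^4 + 6*x^3 - 4*x^2 + 5*x - 2) dx. Term by term:
  ∫_0^1 -4*x^4 dx = -4/5;  ∫_0^1 6*x^3 dx = 3/2;  ∫_0^1 -4*x^2 dx = -4/3;
  ∫_0^1 5*x dx = 5/2;  ∫_0^1 -2 dx = -2.
Sum: -4/5 + 3/2 − 4/3 + 5/2 − 2 = -2/15.
So LHS = -2/15.
∫_0^1 v(x) φ(x) dx = ∫_0^1 (-6*x^4 + 10*x^3 - 5*x^2 + x) dx. Term by term:
  ∫_0^1 -6*x^4 dx = -6/5;  ∫_0^1 10*x^3 dx = 5/2;  ∫_0^1 -5*x^2 dx = -5/3;
  ∫_0^1 x dx = 1/2.
Sum: -6/5 + 5/2 − 5/3 + 1/2 = 2/15.
So RHS = -∫_0^1 v(x) φ(x) dx = -2/15.
LHS = RHS, so the identity holds for this test φ.
Moreover u is smooth here and v(x) = u'(x) = 6*x**2 - 4*x + 1 pointwise, so the identity holds for every test function. Hence v is the weak derivative of u.


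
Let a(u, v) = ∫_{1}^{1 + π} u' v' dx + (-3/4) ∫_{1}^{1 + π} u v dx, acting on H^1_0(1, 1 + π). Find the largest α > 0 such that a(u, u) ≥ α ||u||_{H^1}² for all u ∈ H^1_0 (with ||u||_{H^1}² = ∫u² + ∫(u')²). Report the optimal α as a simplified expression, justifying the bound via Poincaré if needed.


α = 1/8

Coercivity of a(·,·) on H^1_0(1, 1 + π) means a(u, u) ≥ α ||u||_{H^1}² for every u ∈ H^1_0.
The interval has length L = π, and Poincaré/coercivity depend only on L. Here a(u, u) = ∫(u')² + (-3/4)·∫u².
Here c = -3/4 < 0 with |c| < (π/L)² = 1, so coercivity still holds. The condition a(u,u) ≥ α||u||_{H^1}² reads (1−α)∫(u')² ≥ (α−c)∫u². Any admissible α is ≤ 1 (rapidly oscillating u have ∫u²/∫(u')² → 0), and α = 1 would force 0 ≥ (1−c)∫u², impossible since c < 1; so 1−α > 0. By the sharp Poincaré inequality on H^1_0 of an interval of length L, ∫(u')² ≥ (π/L)²∫u² with equality for the first sine mode sin(π(x−x₀)/L) (x₀ the left endpoint), so the inequality holds for all u iff (1−α)(π/L)² ≥ α − c, i.e. α ≤ ((π/L)² + c)/((π/L)² + 1) = (1 + c(L/π)²)/(1 + (L/π)²). (Direct route, valid since c ≤ 0: Poincaré gives c∫u² ≥ c(L/π)²∫(u')², so a(u,u) ≥ (1 + c(L/π)²)∫(u')², while ||u||_{H^1}² ≤ (1 + (L/π)²)∫(u')²; dividing yields the same α.) With (π/L)² = 1 and c = -3/4, the largest admissible constant is α = ((π/L)² + c)/((π/L)² + 1).
Simplifying, α = 1/8.


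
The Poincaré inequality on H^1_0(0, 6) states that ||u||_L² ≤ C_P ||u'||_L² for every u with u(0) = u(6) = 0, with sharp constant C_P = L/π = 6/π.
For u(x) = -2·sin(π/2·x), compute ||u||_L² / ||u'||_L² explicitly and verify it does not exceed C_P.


||u||_L² / ||u'||_L² = 2/π < C_P = 6/π.

u(x) = -2·sin(π/2·x), so u'(x) = -π*cos(π*x/2).
Writing u(x) = A·sin(kπx/L) with A = -2 and k = 3, use ∫_0^L sin²(kπx/L) dx = L/2 and ∫_0^L cos²(kπx/L) dx = L/2.
u² = 4·sin²(π/2·x) and (u')² = π^2·cos²(π/2·x), and each of sin², cos² integrates to L/2 = 3 over (0, 6).
∫_0^6 u² dx = 12, so ||u||_L² = 2*sqrt(3).
∫_0^6 (u')² dx = 3*π^2, so ||u'||_L² = sqrt(3)*π.
Ratio ||u||_L² / ||u'||_L² = 2/π.
Sharp Poincaré constant on H^1_0(0, 6) is C_P = L/π = 6/π, achieved by sin(π/6·x).
This is the k = 3 harmonic; the ratio L/(kπ) is strictly less than C_P = L/π, consistent with the sharp inequality ||u||_L² ≤ C_P ||u'||_L².


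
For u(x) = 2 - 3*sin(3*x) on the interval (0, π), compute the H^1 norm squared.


||u||_{H^1(0,π)}^2 = -8 + 49*π

u'(x) = -9*cos(3*x).
Expand u² and (u')² and integrate term by term on (0, π), using: for integers n ≥ 1, ∫_0^π sin²(nx) dx = ∫_0^π cos²(nx) dx = π/2; for n ≠ n', ∫_0^π sin(nx)sin(n'x) dx = ∫_0^π cos(nx)cos(n'x) dx = 0; and by product-to-sum, ∫_0^π sin(nx)cos(n'x) dx = ½∫_0^π [sin((n+n')x) + sin((n−n')x)] dx, which is 0 when n+n' is even and 2n/(n²−n'²) when n+n' is odd (it need not vanish on (0, π)). For the constant mode: ∫_0^π 1 dx = π, ∫_0^π cos(nx) dx = 0, ∫_0^π sin(nx) dx = (1−(−1)^n)/n.
  u² squared terms: (2)²·∫1 dx = 4·π = 4*π;  (-3)²·∫sin(3x)² dx = 9·π/2 = 9*π/2.
  u² cross terms: 2·(2)·(-3)·∫1·sin(3x) dx = -12·(2/3) = -8.
  So ∫_0^π u² dx = 4*π + 9*π/2 − 8 = -8 + 17*π/2.
  (u')² squared terms: (-9)²·∫cos(3x)² dx = 81·π/2 = 81*π/2.
  So ∫_0^π (u')² dx = 81*π/2.
||u||_{H^1}^2 = (-8 + 17*π/2) + (81*π/2) = -8 + 49*π.


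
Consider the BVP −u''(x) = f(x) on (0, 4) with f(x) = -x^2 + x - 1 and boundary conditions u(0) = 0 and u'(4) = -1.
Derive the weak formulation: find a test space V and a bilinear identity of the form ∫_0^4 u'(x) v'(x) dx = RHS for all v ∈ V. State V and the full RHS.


V = {v ∈ H^1(0, 4) : v(0) = 0} (test functions vanish at x = 0 where u is specified); weak form: ∫_0^4 u'v' dx = ∫_0^4 (-x^2 + x - 1) v dx − v(4) for all v ∈ V.

Multiply both sides by a test function v and integrate from 0 to 4:
  ∫_0^4 −u''(x) v(x) dx = ∫_0^4 f(x) v(x) dx.
Integrate the LHS by parts once:
  ∫_0^4 −u'' v dx = −[u'(x) v(x)]_0^4 + ∫_0^4 u'(x) v'(x) dx.
Thus ∫_0^4 u'(x) v'(x) dx = ∫_0^4 f(x) v(x) dx + [u'(x) v(x)]_0^4.
Choose V so that boundary terms are either known or forced to vanish.
Mixed BC: u(0) = 0 (Dirichlet) and u'(4) = -1 (Neumann). Define V = {v ∈ H^1(0, 4) : v(0) = 0}. Then [u' v]_0^4 = u'(4)·v(4) − u'(0)·0 = − v(4).
Weak formulation: find u (satisfying any essential BC) such that ∫_0^4 u'(x) v'(x) dx = ∫_0^4 f v dx − v(4) for all v ∈ V (Dirichlet at 0 absorbed into V; Neumann datum at x = 4 contributes the boundary term).
Substituting f(x) = -x^2 + x - 1, the right-hand side is ∫_0^4 (-x^2 + x - 1) v dx − v(4).


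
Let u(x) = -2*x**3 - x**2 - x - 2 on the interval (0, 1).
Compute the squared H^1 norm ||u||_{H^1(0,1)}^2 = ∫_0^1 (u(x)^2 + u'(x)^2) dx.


||u||_{H^1}^2 = 7127/210

The H^1 norm (squared) on an interval (0, L) is
  ||u||_{H^1}^2 = ∫_0^L u(x)^2 dx + ∫_0^L u'(x)^2 dx.
Compute u'(x) = -6*x**2 - 2*x - 1.
Then u(x)^2 = 4*x**6 + 4*x**5 + 5*x**4 + 10*x**3 + 5*x**2 + 4*x + 4 and u'(x)^2 = 36*x**4 + 24*x**3 + 16*x**2 + 4*x + 1.
Integrate each monomial from 0 to 1 using ∫_0^1 c·x^n dx = c·1^(n+1)/(n+1):
  ∫_0^1 u(x)^2 dx = ∫_0^1 (4*x^6 + 4*x^5 + 5*x^4 + 10*x^3 + 5*x^2 + 4*x + 4) dx. Term by term:
    ∫_0^1 4*x^6 dx = 4/7;  ∫_0^1 4*x^5 dx = 2/3;  ∫_0^1 5*x^4 dx = 1;
    ∫_0^1 10*x^3 dx = 5/2;  ∫_0^1 5*x^2 dx = 5/3;  ∫_0^1 4*x dx = 2;
    ∫_0^1 4 dx = 4.
  Sum: 4/7 + 2/3 + 1 + 5/2 + 5/3 + 2 + 4 = 521/42.
  ∫_0^1 u'(x)^2 dx = ∫_0^1 (36*x^4 + 24*x^3 + 16*x^2 + 4*x + 1) dx. Term by term:
    ∫_0^1 36*x^4 dx = 36/5;  ∫_0^1 24*x^3 dx = 6;  ∫_0^1 16*x^2 dx = 16/3;
    ∫_0^1 4*x dx = 2;  ∫_0^1 1 dx = 1.
  Sum: 36/5 + 6 + 16/3 + 2 + 1 = 323/15.
Adding: ||u||_{H^1}^2 = 521/42 + 323/15 = 7127/210.


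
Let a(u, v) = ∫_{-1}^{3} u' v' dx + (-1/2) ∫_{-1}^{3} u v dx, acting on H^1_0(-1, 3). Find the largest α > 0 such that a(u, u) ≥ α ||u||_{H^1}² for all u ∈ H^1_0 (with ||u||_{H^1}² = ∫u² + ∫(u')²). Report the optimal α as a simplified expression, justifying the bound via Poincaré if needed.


α = (-8 + π^2)/(π^2 + 16)

Coercivity of a(·,·) on H^1_0(-1, 3) means a(u, u) ≥ α ||u||_{H^1}² for every u ∈ H^1_0.
The interval has length L = 4, and Poincaré/coercivity depend only on L. Here a(u, u) = ∫(u')² + (-1/2)·∫u².
Here c = -1/2 < 0 with |c| < (π/L)² = π^2/16, so coercivity still holds. The condition a(u,u) ≥ α||u||_{H^1}² reads (1−α)∫(u')² ≥ (α−c)∫u². Any admissible α is ≤ 1 (rapidly oscillating u have ∫u²/∫(u')² → 0), and α = 1 would force 0 ≥ (1−c)∫u², impossible since c < 1; so 1−α > 0. By the sharp Poincaré inequality on H^1_0 of an interval of length L, ∫(u')² ≥ (π/L)²∫u² with equality for the first sine mode sin(π(x−x₀)/L) (x₀ the left endpoint), so the inequality holds for all u iff (1−α)(π/L)² ≥ α − c, i.e. α ≤ ((π/L)² + c)/((π/L)² + 1) = (1 + c(L/π)²)/(1 + (L/π)²). (Direct route, valid since c ≤ 0: Poincaré gives c∫u² ≥ c(L/π)²∫(u')², so a(u,u) ≥ (1 + c(L/π)²)∫(u')², while ||u||_{H^1}² ≤ (1 + (L/π)²)∫(u')²; dividing yields the same α.) With (π/L)² = π^2/16 and c = -1/2, the largest admissible constant is α = ((π/L)² + c)/((π/L)² + 1).
Simplifying, α = (-8 + π^2)/(π^2 + 16).


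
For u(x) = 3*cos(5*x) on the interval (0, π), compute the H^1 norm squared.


||u||_{H^1(0,π)}^2 = 117*π

u'(x) = -15*sin(5*x).
Expand u² and (u')² and integrate term by term on (0, π), using: for integers n ≥ 1, ∫_0^π sin²(nx) dx = ∫_0^π cos²(nx) dx = π/2; for n ≠ n', ∫_0^π sin(nx)sin(n'x) dx = ∫_0^π cos(nx)cos(n'x) dx = 0; and by product-to-sum, ∫_0^π sin(nx)cos(n'x) dx = ½∫_0^π [sin((n+n')x) + sin((n−n')x)] dx, which is 0 when n+n' is even and 2n/(n²−n'²) when n+n' is odd (it need not vanish on (0, π)).
  u² squared terms: (3)²·∫cos(5x)² dx = 9·π/2 = 9*π/2.
  So ∫_0^π u² dx = 9*π/2.
  (u')² squared terms: (-15)²·∫sin(5x)² dx = 225·π/2 = 225*π/2.
  So ∫_0^π (u')² dx = 225*π/2.
||u||_{H^1}^2 = (9*π/2) + (225*π/2) = 117*π.


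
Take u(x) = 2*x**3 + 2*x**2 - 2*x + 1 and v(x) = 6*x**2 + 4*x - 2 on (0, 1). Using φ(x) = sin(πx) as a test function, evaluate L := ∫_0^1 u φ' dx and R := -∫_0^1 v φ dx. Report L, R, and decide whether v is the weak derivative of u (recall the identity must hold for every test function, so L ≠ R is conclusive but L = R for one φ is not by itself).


LHS = -6/π + 24/π^3, RHS = -6/π + 24/π^3. Yes, v = u' weakly.

u(x) = 2*x**3 + 2*x**2 - 2*x + 1, classical derivative u'(x) = 6*x**2 + 4*x - 2.
φ(x) = sin(πx), so φ'(x) = π*cos(π*x).
Note φ(0) = φ(1) = 0, so the boundary term u·φ vanishes.
LHS = ∫_0^1 u(x) φ'(x) dx = ∫_0^1 (2*π*x^3*cos(π*x) + 2*π*x^2*cos(π*x) - 2*π*x*cos(π*x) + π*cos(π*x)) dx. Term by term:
  ∫_0^1 π*cos(π*x) dx = 0;  ∫_0^1 -2*π*x*cos(π*x) dx = 4/π;  ∫_0^1 2*π*x^2*cos(π*x) dx = -4/π;
  ∫_0^1 2*π*x^3*cos(π*x) dx = -6/π + 24/π^3.
Sum: 0 + 4/π − 4/π + -6/π + 24/π^3 = -6/π + 24/π^3.
So LHS = -6/π + 24/π^3.
∫_0^1 v(x) φ(x) dx = ∫_0^1 (6*x^2*sin(π*x) + 4*x*sin(π*x) - 2*sin(π*x)) dx. Term by term:
  ∫_0^1 -2*sin(π*x) dx = -4/π;  ∫_0^1 4*x*sin(π*x) dx = 4/π;  ∫_0^1 6*x^2*sin(π*x) dx = -24/π^3 + 6/π.
Sum: -4/π + 4/π + -24/π^3 + 6/π = -24/π^3 + 6/π.
So RHS = -∫_0^1 v(x) φ(x) dx = -6/π + 24/π^3.
LHS = RHS, so the identity holds for this test φ.
Moreover u is smooth here and v(x) = u'(x) = 6*x**2 + 4*x - 2 pointwise, so the identity holds for every test function. Hence v is the weak derivative of u.


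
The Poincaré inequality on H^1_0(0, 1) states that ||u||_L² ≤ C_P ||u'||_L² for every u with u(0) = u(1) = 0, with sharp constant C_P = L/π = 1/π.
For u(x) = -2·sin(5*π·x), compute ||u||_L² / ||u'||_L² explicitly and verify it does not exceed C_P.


||u||_L² / ||u'||_L² = 1/(5*π) < C_P = 1/π.

u(x) = -2·sin(5*π·x), so u'(x) = -10*π*cos(5*π*x).
Writing u(x) = A·sin(kπx/L) with A = -2 and k = 5, use ∫_0^L sin²(kπx/L) dx = L/2 and ∫_0^L cos²(kπx/L) dx = L/2.
u² = 4·sin²(5*π·x) and (u')² = 100*π^2·cos²(5*π·x), and each of sin², cos² integrates to L/2 = 1/2 over (0, 1).
∫_0^1 u² dx = 2, so ||u||_L² = sqrt(2).
∫_0^1 (u')² dx = 50*π^2, so ||u'||_L² = 5*sqrt(2)*π.
Ratio ||u||_L² / ||u'||_L² = 1/(5*π).
Sharp Poincaré constant on H^1_0(0, 1) is C_P = L/π = 1/π, achieved by sin(π·x).
This is the k = 5 harmonic; the ratio L/(kπ) is strictly less than C_P = L/π, consistent with the sharp inequality ||u||_L² ≤ C_P ||u'||_L².


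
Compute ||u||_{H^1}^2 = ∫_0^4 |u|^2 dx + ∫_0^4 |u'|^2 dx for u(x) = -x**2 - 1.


||u||_{H^1}^2 = 1684/5

The H^1 norm (squared) on an interval (0, L) is
  ||u||_{H^1}^2 = ∫_0^L u(x)^2 dx + ∫_0^L u'(x)^2 dx.
Compute u'(x) = -2*x.
Then u(x)^2 = x**4 + 2*x**2 + 1 and u'(x)^2 = 4*x**2.
Integrate each monomial from 0 to 4 using ∫_0^4 c·x^n dx = c·4^(n+1)/(n+1):
  ∫_0^4 u(x)^2 dx = ∫_0^4 (x^4 + 2*x^2 + 1) dx. Term by term:
    ∫_0^4 x^4 dx = 1024/5;  ∫_0^4 2*x^2 dx = 128/3;  ∫_0^4 1 dx = 4.
  Sum: 1024/5 + 128/3 + 4 = 3772/15.
  ∫_0^4 u'(x)^2 dx = ∫_0^4 (4*x^2) dx. Term by term:
    ∫_0^4 4*x^2 dx = 256/3.
Adding: ||u||_{H^1}^2 = 3772/15 + 256/3 = 1684/5.


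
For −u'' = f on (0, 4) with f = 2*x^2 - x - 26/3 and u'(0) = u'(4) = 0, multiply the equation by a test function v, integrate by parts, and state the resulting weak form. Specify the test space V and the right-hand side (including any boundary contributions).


V = H^1(0, 4) (no boundary constraint on v; u is determined up to an additive constant); weak form: ∫_0^4 u'v' dx = ∫_0^4 (2*x^2 - x - 26/3) v dx for all v ∈ V.

Multiply both sides by a test function v and integrate from 0 to 4:
  ∫_0^4 −u''(x) v(x) dx = ∫_0^4 f(x) v(x) dx.
Integrate the LHS by parts once:
  ∫_0^4 −u'' v dx = −[u'(x) v(x)]_0^4 + ∫_0^4 u'(x) v'(x) dx.
Thus ∫_0^4 u'(x) v'(x) dx = ∫_0^4 f(x) v(x) dx + [u'(x) v(x)]_0^4.
Choose V so that boundary terms are either known or forced to vanish.
u has homogeneous Neumann: u'(0) = u'(4) = 0. So [u' v]_0^4 = 0·v(4) − 0·v(0) = 0 for any v; take V = H^1(0, 4).
Weak formulation: find u (satisfying any essential BC) such that ∫_0^4 u'(x) v'(x) dx = ∫_0^4 f v dx for all v ∈ V (homogeneous Neumann, so boundary terms vanish).
Substituting f(x) = 2*x^2 - x - 26/3, the right-hand side is ∫_0^4 (2*x^2 - x - 26/3) v dx.
Compatibility check (pure Neumann): taking v ≡ 1 ∈ V gives 0 = ∫_0^4 f dx + (0) − (0), i.e. ∫_0^4 f dx must equal u'(0) − u'(4) = 0. Indeed ∫_0^4 (2*x^2 - x - 26/3) dx = 0, so the data are compatible. The solution is then unique only up to an additive constant (fix it e.g. by requiring ∫_0^4 u dx = 0).


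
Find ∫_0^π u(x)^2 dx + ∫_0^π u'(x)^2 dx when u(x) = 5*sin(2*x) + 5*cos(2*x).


||u||_{H^1(0,π)}^2 = 125*π

u'(x) = -10*sin(2*x) + 10*cos(2*x).
Expand u² and (u')² and integrate term by term on (0, π), using: for integers n ≥ 1, ∫_0^π sin²(nx) dx = ∫_0^π cos²(nx) dx = π/2; for n ≠ n', ∫_0^π sin(nx)sin(n'x) dx = ∫_0^π cos(nx)cos(n'x) dx = 0; and by product-to-sum, ∫_0^π sin(nx)cos(n'x) dx = ½∫_0^π [sin((n+n')x) + sin((n−n')x)] dx, which is 0 when n+n' is even and 2n/(n²−n'²) when n+n' is odd (it need not vanish on (0, π)).
  u² squared terms: (5)²·∫cos(2x)² dx = 25·π/2 = 25*π/2;  (5)²·∫sin(2x)² dx = 25·π/2 = 25*π/2.
  u² cross terms: 2·(5)·(5)·∫cos(2x)·sin(2x) dx = 50·(0) = 0.
  So ∫_0^π u² dx = 25*π/2 + 25*π/2 + 0 = 25*π.
  (u')² squared terms: (-10)²·∫sin(2x)² dx = 100·π/2 = 50*π;  (10)²·∫cos(2x)² dx = 100·π/2 = 50*π.
  (u')² cross terms: 2·(-10)·(10)·∫sin(2x)·cos(2x) dx = -200·(0) = 0.
  So ∫_0^π (u')² dx = 50*π + 50*π + 0 = 100*π.
||u||_{H^1}^2 = (25*π) + (100*π) = 125*π.


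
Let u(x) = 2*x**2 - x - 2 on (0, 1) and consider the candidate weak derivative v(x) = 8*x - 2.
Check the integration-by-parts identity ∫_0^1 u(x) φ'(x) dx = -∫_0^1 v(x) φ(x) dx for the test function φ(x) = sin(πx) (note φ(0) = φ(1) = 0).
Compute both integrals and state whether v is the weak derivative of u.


LHS = -2/π, RHS = -4/π. No, v is not the weak derivative of u.

u(x) = 2*x**2 - x - 2, classical derivative u'(x) = 4*x - 1.
φ(x) = sin(πx), so φ'(x) = π*cos(π*x).
Note φ(0) = φ(1) = 0, so the boundary term u·φ vanishes.
LHS = ∫_0^1 u(x) φ'(x) dx = ∫_0^1 (2*π*x^2*cos(π*x) - π*x*cos(π*x) - 2*π*cos(π*x)) dx. Term by term:
  ∫_0^1 -2*π*cos(π*x) dx = 0;  ∫_0^1 -π*x*cos(π*x) dx = 2/π;  ∫_0^1 2*π*x^2*cos(π*x) dx = -4/π.
Sum: 0 + 2/π − 4/π = -2/π.
So LHS = -2/π.
∫_0^1 v(x) φ(x) dx = ∫_0^1 (8*x*sin(π*x) - 2*sin(π*x)) dx. Term by term:
  ∫_0^1 -2*sin(π*x) dx = -4/π;  ∫_0^1 8*x*sin(π*x) dx = 8/π.
Sum: -4/π + 8/π = 4/π.
So RHS = -∫_0^1 v(x) φ(x) dx = -4/π.
LHS − RHS = 2/π ≠ 0, so the identity fails.
(For a valid weak derivative the identity must hold for EVERY test function, in particular this one. The failure shows v is NOT the weak derivative of u.)
Correct weak derivative would be u'(x) = 4*x - 1.


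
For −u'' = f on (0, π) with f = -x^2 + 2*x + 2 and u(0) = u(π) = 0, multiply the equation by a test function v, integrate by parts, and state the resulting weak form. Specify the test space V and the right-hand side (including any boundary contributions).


V = H^1_0(0, π) (so v(0) = v(π) = 0); weak form: ∫_0^π u'v' dx = ∫_0^π (-x^2 + 2*x + 2) v dx for all v ∈ V.

Multiply both sides by a test function v and integrate from 0 to π:
  ∫_0^π −u''(x) v(x) dx = ∫_0^π f(x) v(x) dx.
Integrate the LHS by parts once:
  ∫_0^π −u'' v dx = −[u'(x) v(x)]_0^π + ∫_0^π u'(x) v'(x) dx.
Thus ∫_0^π u'(x) v'(x) dx = ∫_0^π f(x) v(x) dx + [u'(x) v(x)]_0^π.
Choose V so that boundary terms are either known or forced to vanish.
u is Dirichlet: u(0) = u(π) = 0. Let V = H^1_0(0, π); then v(0) = v(π) = 0, and [u' v]_0^π = 0.
Weak formulation: find u (satisfying any essential BC) such that ∫_0^π u'(x) v'(x) dx = ∫_0^π f v dx for all v ∈ V.
Substituting f(x) = -x^2 + 2*x + 2, the right-hand side is ∫_0^π (-x^2 + 2*x + 2) v dx.


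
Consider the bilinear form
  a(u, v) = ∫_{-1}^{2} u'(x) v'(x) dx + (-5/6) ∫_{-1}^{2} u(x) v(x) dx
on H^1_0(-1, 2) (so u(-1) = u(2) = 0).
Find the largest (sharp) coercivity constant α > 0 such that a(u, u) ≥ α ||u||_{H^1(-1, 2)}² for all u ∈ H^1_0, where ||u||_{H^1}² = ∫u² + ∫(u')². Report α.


α = (-15/2 + π^2)/(9 + π^2)

Coercivity of a(·,·) on H^1_0(-1, 2) means a(u, u) ≥ α ||u||_{H^1}² for every u ∈ H^1_0.
The interval has length L = 3, and Poincaré/coercivity depend only on L. Here a(u, u) = ∫(u')² + (-5/6)·∫u².
Here c = -5/6 < 0 with |c| < (π/L)² = π^2/9, so coercivity still holds. The condition a(u,u) ≥ α||u||_{H^1}² reads (1−α)∫(u')² ≥ (α−c)∫u². Any admissible α is ≤ 1 (rapidly oscillating u have ∫u²/∫(u')² → 0), and α = 1 would force 0 ≥ (1−c)∫u², impossible since c < 1; so 1−α > 0. By the sharp Poincaré inequality on H^1_0 of an interval of length L, ∫(u')² ≥ (π/L)²∫u² with equality for the first sine mode sin(π(x−x₀)/L) (x₀ the left endpoint), so the inequality holds for all u iff (1−α)(π/L)² ≥ α − c, i.e. α ≤ ((π/L)² + c)/((π/L)² + 1) = (1 + c(L/π)²)/(1 + (L/π)²). (Direct route, valid since c ≤ 0: Poincaré gives c∫u² ≥ c(L/π)²∫(u')², so a(u,u) ≥ (1 + c(L/π)²)∫(u')², while ||u||_{H^1}² ≤ (1 + (L/π)²)∫(u')²; dividing yields the same α.) With (π/L)² = π^2/9 and c = -5/6, the largest admissible constant is α = ((π/L)² + c)/((π/L)² + 1).
Simplifying, α = (-15/2 + π^2)/(9 + π^2).
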